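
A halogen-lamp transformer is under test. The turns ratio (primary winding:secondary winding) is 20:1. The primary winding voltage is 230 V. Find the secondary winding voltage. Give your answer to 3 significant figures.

V_s ≈ 11.5 V

V_s/V_p = N_s/N_p, so V_s = 230 × 1/20 = 11.5 V.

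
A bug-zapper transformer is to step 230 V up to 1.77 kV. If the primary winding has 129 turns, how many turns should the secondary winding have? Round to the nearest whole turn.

N_s = 993 turns

N_s/N_p = V_s/V_p, so N_s = 129 × 1770/230 = 992.7 ≈ 993 turns.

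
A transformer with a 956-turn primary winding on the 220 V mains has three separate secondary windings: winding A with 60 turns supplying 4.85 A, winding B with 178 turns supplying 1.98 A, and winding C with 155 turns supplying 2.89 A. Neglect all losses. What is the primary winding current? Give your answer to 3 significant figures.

V_A = 220 × 60/956 = 13.808 V; V_B = 220 × 178/956 = 40.962 V; V_C = 220 × 155/956 = 35.669 V.
P_out = V_A I_A + V_B I_B + V_C I_C = 13.808×4.85 + 40.962×1.98 + 35.669×2.89 = 66.967 + 81.105 + 103.08 = 251.16 W.
Ideal ⇒ P_in = P_out, so I_p = P_out/V_p = 251.16/220 = 1.14 A.

I_p ≈ 1.14 A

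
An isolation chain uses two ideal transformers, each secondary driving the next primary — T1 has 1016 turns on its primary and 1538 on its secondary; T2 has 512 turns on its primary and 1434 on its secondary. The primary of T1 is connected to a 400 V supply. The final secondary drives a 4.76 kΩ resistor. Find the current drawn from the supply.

Secondary of T1: V = 400.00 × 1538/1016 = 605.51 V.
Secondary of T2: V = 605.51 × 1434/512 = 1695.9 V.
I_load = 1695.9/4760 = 0.35628 A, so P_out = 1695.9 × 0.35628 = 604.22 W.
All ideal ⇒ P_in = P_out, so I_supply = 604.22/400 = 1.51 A.

I_supply ≈ 1.51 A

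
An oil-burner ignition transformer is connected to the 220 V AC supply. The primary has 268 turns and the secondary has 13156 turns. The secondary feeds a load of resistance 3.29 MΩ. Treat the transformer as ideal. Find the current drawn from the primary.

V_s = V_p × N_s/N_p = 220 × 13156/268 = 10800 V.
I_s = V_s/R = 10800/(3.29×10^6) = 0.0032826 A.
For an ideal transformer I_p N_p = I_s N_s, so I_p = 0.0032826 × 13156/268 = 0.161 A.

I_p ≈ 0.161 A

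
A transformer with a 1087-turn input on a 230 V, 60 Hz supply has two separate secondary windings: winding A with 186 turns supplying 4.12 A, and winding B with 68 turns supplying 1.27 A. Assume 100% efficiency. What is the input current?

I_in ≈ 0.784 A

V_A = 230 × 186/1087 = 39.356 V; V_B = 230 × 68/1087 = 14.388 V.
P_out = V_A I_A + V_B I_B = 39.356×4.12 + 14.388×1.27 = 162.15 + 18.273 = 180.42 W.
Ideal ⇒ P_in = P_out, so I_in = P_out/V_in = 180.42/230 = 0.784 A.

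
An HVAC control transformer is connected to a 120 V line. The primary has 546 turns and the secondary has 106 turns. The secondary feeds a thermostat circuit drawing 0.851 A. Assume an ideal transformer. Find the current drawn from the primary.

I_p ≈ 0.165 A

For an ideal transformer I_p N_p = I_s N_s, so I_p = 0.851 × 106/546 = 0.165 A.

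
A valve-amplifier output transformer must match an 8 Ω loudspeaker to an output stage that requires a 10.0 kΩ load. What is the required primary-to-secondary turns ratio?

Z_p/Z_s = (N_p/N_s)², so N_p/N_s = √(10000/8) = √1250 = 35.4.

N_p/N_s ≈ 35.4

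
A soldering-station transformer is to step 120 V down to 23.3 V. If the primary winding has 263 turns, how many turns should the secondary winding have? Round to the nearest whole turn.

N_s = 51 turns

N_s/N_p = V_s/V_p, so N_s = 263 × 23.3/120 = 51.1 ≈ 51 turns.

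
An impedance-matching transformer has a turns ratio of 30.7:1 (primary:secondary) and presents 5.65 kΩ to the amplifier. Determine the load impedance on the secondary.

Z_s ≈ 5.99 Ω

Z_s = Z_p/(N_p/N_s)² = 5650/30.7² = 5.99 Ω.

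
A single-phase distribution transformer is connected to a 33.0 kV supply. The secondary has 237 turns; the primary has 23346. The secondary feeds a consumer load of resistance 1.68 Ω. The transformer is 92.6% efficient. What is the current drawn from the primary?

V_s = 33000 × 237/23346 = 335.00 V.
I_s = V_s/R = 335.00/1.68 = 199.41 A.
P_out = V_s I_s = 335.00 × 199.41 = 66802 W.
P_in = P_out/η = 66802/0.926 = 72141 W.
I_p = P_in/V_p = 72141/33000 = 2.19 A.

I_p ≈ 2.19 A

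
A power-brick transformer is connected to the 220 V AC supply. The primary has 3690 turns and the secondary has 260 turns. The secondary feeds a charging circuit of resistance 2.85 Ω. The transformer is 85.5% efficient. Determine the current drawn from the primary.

I_p ≈ 0.448 A

V_s = 220 × 260/3690 = 15.501 V.
I_s = V_s/R = 15.501/2.85 = 5.4391 A.
P_out = V_s I_s = 15.501 × 5.4391 = 84.313 W.
P_in = P_out/η = 84.313/0.855 = 98.612 W.
I_p = P_in/V_p = 98.612/220 = 0.448 A.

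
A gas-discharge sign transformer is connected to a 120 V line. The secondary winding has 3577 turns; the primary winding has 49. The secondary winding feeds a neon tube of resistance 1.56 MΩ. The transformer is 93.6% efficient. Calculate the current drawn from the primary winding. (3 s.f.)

I_p ≈ 0.438 A

V_s = 120 × 3577/49 = 8760.0 V.
I_s = V_s/R = 8760.0/(1.56×10^6) = 0.0056154 A.
P_out = V_s I_s = 8760.0 × 0.0056154 = 49.191 W.
P_in = P_out/η = 49.191/0.936 = 52.554 W.
I_p = P_in/V_p = 52.554/120 = 0.438 A.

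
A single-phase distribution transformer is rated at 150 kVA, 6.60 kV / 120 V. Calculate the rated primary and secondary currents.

I_p ≈ 22.7 A, I_s ≈ 1250 A

I_p = S/V_p = 150000/6600 = 22.7 A.
I_s = S/V_s = 150000/120 = 1250 A.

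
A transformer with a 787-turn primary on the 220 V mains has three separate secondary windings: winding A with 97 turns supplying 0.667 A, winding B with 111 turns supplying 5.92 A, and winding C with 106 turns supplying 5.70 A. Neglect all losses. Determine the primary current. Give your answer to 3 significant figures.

V_A = 220 × 97/787 = 27.116 V; V_B = 220 × 111/787 = 31.029 V; V_C = 220 × 106/787 = 29.632 V.
P_out = V_A I_A + V_B I_B + V_C I_C = 27.116×0.667 + 31.029×5.92 + 29.632×5.70 = 18.086 + 183.69 + 168.90 = 370.68 W.
Ideal ⇒ P_in = P_out, so I_p = P_out/V_p = 370.68/220 = 1.68 A.

I_p ≈ 1.68 A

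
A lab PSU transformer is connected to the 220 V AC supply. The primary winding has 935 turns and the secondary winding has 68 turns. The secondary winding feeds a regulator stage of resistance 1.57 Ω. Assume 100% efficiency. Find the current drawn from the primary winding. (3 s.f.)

V_s = V_p × N_s/N_p = 220 × 68/935 = 16.000 V.
I_s = V_s/R = 16.000/1.57 = 10.191 A.
For an ideal transformer I_p N_p = I_s N_s, so I_p = 10.191 × 68/935 = 0.741 A.

I_p ≈ 0.741 A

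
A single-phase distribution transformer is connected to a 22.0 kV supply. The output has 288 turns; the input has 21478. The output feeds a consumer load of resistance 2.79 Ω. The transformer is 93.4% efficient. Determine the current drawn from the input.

V_out = 22000 × 288/21478 = 295.00 V.
I_out = V_out/R = 295.00/2.79 = 105.73 A.
P_out = V_out I_out = 295.00 × 105.73 = 31192 W.
P_in = P_out/η = 31192/0.934 = 33396 W.
I_in = P_in/V_in = 33396/22000 = 1.52 A.

I_in ≈ 1.52 A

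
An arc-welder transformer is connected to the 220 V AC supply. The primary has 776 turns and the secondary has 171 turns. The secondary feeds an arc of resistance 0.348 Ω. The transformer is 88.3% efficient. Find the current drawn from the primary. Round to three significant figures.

V_s = 220 × 171/776 = 48.479 V.
I_s = V_s/R = 48.479/0.348 = 139.31 A.
P_out = V_s I_s = 48.479 × 139.31 = 6753.6 W.
P_in = P_out/η = 6753.6/0.883 = 7648.5 W.
I_p = P_in/V_p = 7648.5/220 = 34.8 A.

I_p ≈ 34.8 A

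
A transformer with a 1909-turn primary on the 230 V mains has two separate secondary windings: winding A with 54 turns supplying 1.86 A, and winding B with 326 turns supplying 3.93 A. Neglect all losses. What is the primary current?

V_A = 230 × 54/1909 = 6.5060 V; V_B = 230 × 326/1909 = 39.277 V.
P_out = V_A I_A + V_B I_B = 6.5060×1.86 + 39.277×3.93 = 12.101 + 154.36 = 166.46 W.
Ideal ⇒ P_in = P_out, so I_p = P_out/V_p = 166.46/230 = 0.724 A.

I_p ≈ 0.724 A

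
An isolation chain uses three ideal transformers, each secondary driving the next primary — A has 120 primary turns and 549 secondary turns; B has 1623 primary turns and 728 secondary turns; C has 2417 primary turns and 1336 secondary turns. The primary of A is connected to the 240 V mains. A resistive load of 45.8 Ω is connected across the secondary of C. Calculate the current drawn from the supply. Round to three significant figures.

I_supply ≈ 6.74 A

Secondary of A: V = 240.00 × 549/120 = 1098.0 V.
Secondary of B: V = 1098.0 × 728/1623 = 492.51 V.
Secondary of C: V = 492.51 × 1336/2417 = 272.24 V.
I_load = 272.24/45.8 = 5.9440 A, so P_out = 272.24 × 5.9440 = 1618.2 W.
All ideal ⇒ P_in = P_out, so I_supply = 1618.2/240 = 6.74 A.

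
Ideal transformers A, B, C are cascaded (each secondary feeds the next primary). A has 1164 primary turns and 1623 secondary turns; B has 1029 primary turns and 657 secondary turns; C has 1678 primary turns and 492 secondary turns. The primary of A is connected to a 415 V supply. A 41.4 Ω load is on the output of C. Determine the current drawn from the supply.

Secondary of A: V = 415.00 × 1623/1164 = 578.65 V.
Secondary of B: V = 578.65 × 657/1029 = 369.46 V.
Secondary of C: V = 369.46 × 492/1678 = 108.33 V.
I_load = 108.33/41.4 = 2.6166 A, so P_out = 108.33 × 2.6166 = 283.45 W.
All ideal ⇒ P_in = P_out, so I_supply = 283.45/415 = 0.683 A.

I_supply ≈ 0.683 A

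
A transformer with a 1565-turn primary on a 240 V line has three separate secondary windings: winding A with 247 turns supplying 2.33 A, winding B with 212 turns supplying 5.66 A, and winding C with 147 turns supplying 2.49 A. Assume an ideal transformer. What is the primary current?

V_A = 240 × 247/1565 = 37.879 V; V_B = 240 × 212/1565 = 32.511 V; V_C = 240 × 147/1565 = 22.543 V.
P_out = V_A I_A + V_B I_B + V_C I_C = 37.879×2.33 + 32.511×5.66 + 22.543×2.49 = 88.257 + 184.01 + 56.132 = 328.40 W.
Ideal ⇒ P_in = P_out, so I_p = P_out/V_p = 328.40/240 = 1.37 A.

I_p ≈ 1.37 A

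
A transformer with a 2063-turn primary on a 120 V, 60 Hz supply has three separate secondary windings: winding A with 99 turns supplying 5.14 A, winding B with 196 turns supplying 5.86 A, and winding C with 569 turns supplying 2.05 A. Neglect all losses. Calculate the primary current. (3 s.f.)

I_p ≈ 1.37 A

V_A = 120 × 99/2063 = 5.7586 V; V_B = 120 × 196/2063 = 11.401 V; V_C = 120 × 569/2063 = 33.097 V.
P_out = V_A I_A + V_B I_B + V_C I_C = 5.7586×5.14 + 11.401×5.86 + 33.097×2.05 = 29.599 + 66.809 + 67.850 = 164.26 W.
Ideal ⇒ P_in = P_out, so I_p = P_out/V_p = 164.26/120 = 1.37 A.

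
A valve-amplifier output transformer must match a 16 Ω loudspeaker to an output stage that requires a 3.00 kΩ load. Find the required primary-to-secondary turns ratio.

Z_p/Z_s = (N_p/N_s)², so N_p/N_s = √(3000/16) = √188 = 13.7.

N_p/N_s ≈ 13.7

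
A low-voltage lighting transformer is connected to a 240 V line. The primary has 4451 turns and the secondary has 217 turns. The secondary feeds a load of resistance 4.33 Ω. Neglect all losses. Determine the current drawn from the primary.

I_p ≈ 0.132 A

V_s = V_p × N_s/N_p = 240 × 217/4451 = 11.701 V.
I_s = V_s/R = 11.701/4.33 = 2.7022 A.
For an ideal transformer I_p N_p = I_s N_s, so I_p = 2.7022 × 217/4451 = 0.132 A.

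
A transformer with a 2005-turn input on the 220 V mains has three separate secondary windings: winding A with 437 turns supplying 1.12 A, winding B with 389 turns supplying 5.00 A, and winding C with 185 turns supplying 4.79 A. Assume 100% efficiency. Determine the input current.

V_A = 220 × 437/2005 = 47.950 V; V_B = 220 × 389/2005 = 42.683 V; V_C = 220 × 185/2005 = 20.299 V.
P_out = V_A I_A + V_B I_B + V_C I_C = 47.950×1.12 + 42.683×5.00 + 20.299×4.79 = 53.704 + 213.42 + 97.233 = 364.35 W.
Ideal ⇒ P_in = P_out, so I_in = P_out/V_in = 364.35/220 = 1.66 A.

I_in ≈ 1.66 A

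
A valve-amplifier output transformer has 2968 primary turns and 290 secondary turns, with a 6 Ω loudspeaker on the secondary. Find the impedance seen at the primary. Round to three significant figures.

Z_p ≈ 628 Ω

Z_p = (N_p/N_s)² × Z_s = (2968/290)² × 6 = 628 Ω.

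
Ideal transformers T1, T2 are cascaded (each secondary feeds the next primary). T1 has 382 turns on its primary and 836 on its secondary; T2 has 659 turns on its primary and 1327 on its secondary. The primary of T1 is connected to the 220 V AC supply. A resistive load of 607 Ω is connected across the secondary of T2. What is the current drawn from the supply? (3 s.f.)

I_supply ≈ 7.04 A

After T1: V = 220.00 × 836/382 = 481.47 V.
After T2: V = 481.47 × 1327/659 = 969.51 V.
I_load = 969.51/607 = 1.5972 A, so P_out = 969.51 × 1.5972 = 1548.5 W.
All ideal ⇒ P_in = P_out, so I_supply = 1548.5/220 = 7.04 A.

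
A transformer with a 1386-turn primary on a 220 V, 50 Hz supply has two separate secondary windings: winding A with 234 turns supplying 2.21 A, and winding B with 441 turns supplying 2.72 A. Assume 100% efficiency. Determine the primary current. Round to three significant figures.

V_A = 220 × 234/1386 = 37.143 V; V_B = 220 × 441/1386 = 70.000 V.
P_out = V_A I_A + V_B I_B = 37.143×2.21 + 70.000×2.72 = 82.086 + 190.40 = 272.49 W.
Ideal ⇒ P_in = P_out, so I_p = P_out/V_p = 272.49/220 = 1.24 A.

I_p ≈ 1.24 A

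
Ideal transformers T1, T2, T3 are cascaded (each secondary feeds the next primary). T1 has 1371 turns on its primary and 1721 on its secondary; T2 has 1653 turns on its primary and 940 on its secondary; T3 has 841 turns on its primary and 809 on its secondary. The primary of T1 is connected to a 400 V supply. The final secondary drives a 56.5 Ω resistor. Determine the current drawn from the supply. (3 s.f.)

Secondary of T1: V = 400.00 × 1721/1371 = 502.12 V.
Secondary of T2: V = 502.12 × 940/1653 = 285.53 V.
Secondary of T3: V = 285.53 × 809/841 = 274.67 V.
I_load = 274.67/56.5 = 4.8614 A, so P_out = 274.67 × 4.8614 = 1335.3 W.
All ideal ⇒ P_in = P_out, so I_supply = 1335.3/400 = 3.34 A.

I_supply ≈ 3.34 A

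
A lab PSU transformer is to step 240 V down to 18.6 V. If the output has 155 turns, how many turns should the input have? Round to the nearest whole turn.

N_in = 2000 turns

N_in/N_out = V_in/V_out, so N_in = 155 × 240/18.6 = 2000.0 ≈ 2000 turns.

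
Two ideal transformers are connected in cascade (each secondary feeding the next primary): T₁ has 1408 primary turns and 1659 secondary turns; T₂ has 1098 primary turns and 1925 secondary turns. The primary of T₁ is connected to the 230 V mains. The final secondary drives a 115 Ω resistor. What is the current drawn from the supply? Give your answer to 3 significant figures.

Secondary of T₁: V = 230.00 × 1659/1408 = 271.00 V.
Secondary of T₂: V = 271.00 × 1925/1098 = 475.12 V.
I_load = 475.12/115 = 4.1314 A, so P_out = 475.12 × 4.1314 = 1962.9 W.
All ideal ⇒ P_in = P_out, so I_supply = 1962.9/230 = 8.53 A.

I_supply ≈ 8.53 A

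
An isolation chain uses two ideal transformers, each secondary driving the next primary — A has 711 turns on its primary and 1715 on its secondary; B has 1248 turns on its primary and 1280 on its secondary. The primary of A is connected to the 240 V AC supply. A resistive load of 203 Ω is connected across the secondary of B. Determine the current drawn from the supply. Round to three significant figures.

Secondary of A: V = 240.00 × 1715/711 = 578.90 V.
Secondary of B: V = 578.90 × 1280/1248 = 593.75 V.
I_load = 593.75/203 = 2.9249 A, so P_out = 593.75 × 2.9249 = 1736.6 W.
All ideal ⇒ P_in = P_out, so I_supply = 1736.6/240 = 7.24 A.

I_supply ≈ 7.24 A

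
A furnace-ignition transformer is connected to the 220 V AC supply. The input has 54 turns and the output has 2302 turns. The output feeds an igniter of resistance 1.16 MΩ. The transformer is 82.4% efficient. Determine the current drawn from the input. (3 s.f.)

I_in ≈ 0.418 A

V_out = 220 × 2302/54 = 9378.5 V.
I_out = V_out/R = 9378.5/(1.16×10^6) = 0.0080849 A.
P_out = V_out I_out = 9378.5 × 0.0080849 = 75.825 W.
P_in = P_out/η = 75.825/0.824 = 92.020 W.
I_in = P_in/V_in = 92.020/220 = 0.418 A.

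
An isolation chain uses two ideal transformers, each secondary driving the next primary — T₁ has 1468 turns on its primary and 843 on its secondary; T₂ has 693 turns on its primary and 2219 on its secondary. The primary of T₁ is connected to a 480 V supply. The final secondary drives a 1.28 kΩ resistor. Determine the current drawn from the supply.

Secondary of T₁: V = 480.00 × 843/1468 = 275.64 V.
Secondary of T₂: V = 275.64 × 2219/693 = 882.61 V.
I_load = 882.61/1280 = 0.68954 A, so P_out = 882.61 × 0.68954 = 608.59 W.
All ideal ⇒ P_in = P_out, so I_supply = 608.59/480 = 1.27 A.

I_supply ≈ 1.27 A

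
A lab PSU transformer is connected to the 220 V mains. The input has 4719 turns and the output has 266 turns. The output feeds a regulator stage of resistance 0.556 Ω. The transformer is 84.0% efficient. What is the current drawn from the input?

V_out = 220 × 266/4719 = 12.401 V.
I_out = V_out/R = 12.401/0.556 = 22.304 A.
P_out = V_out I_out = 12.401 × 22.304 = 276.59 W.
P_in = P_out/η = 276.59/0.840 = 329.27 W.
I_in = P_in/V_in = 329.27/220 = 1.50 A.

I_in ≈ 1.50 A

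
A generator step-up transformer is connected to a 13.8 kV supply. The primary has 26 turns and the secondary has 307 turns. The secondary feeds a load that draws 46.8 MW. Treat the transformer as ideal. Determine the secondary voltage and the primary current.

V_s ≈ 163000 V, I_p ≈ 3390 A

V_s = V_p × N_s/N_p = 13800 × 307/26 = 162950 V.
I_s = P/V_s = 4.68×10^7/162950 = 287.21 A.
I_p = I_s × N_s/N_p = 287.21 × 307/26 = 3390 A.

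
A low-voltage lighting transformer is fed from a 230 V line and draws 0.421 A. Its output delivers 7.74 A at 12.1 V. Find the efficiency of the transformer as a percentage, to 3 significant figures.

η ≈ 96.7%

P_in = 230 × 0.421 = 96.8300 W.
P_out = 12.1 × 7.74 = 93.6540 W.
η = P_out/P_in = 93.6540/96.8300 = 0.967.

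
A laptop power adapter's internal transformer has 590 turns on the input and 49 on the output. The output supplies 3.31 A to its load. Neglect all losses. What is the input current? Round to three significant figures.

I_in ≈ 0.275 A

For an ideal transformer I_in/I_out = N_out/N_in, so I_in = 3.31 × 49/590 = 0.275 A.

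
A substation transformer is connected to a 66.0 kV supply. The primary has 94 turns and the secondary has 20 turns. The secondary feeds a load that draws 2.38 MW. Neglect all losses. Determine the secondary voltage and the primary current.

V_s ≈ 14000 V, I_p ≈ 36.1 A

V_s = V_p × N_s/N_p = 66000 × 20/94 = 14043 V.
I_s = P/V_s = 2.38×10^6/14043 = 169.48 A.
I_p = I_s × N_s/N_p = 169.48 × 20/94 = 36.1 A.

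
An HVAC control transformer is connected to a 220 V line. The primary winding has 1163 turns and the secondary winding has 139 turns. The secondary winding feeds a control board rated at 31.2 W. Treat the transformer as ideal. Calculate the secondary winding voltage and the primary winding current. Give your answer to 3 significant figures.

V_s = V_p × N_s/N_p = 220 × 139/1163 = 26.294 V.
I_s = P/V_s = 31.2/26.294 = 1.1866 A.
I_p = I_s × N_s/N_p = 1.1866 × 139/1163 = 0.142 A.

V_s ≈ 26.3 V, I_p ≈ 0.142 A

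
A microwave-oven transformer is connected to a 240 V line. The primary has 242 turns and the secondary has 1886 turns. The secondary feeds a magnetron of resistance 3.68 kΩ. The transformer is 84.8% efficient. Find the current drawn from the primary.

I_p ≈ 4.67 A

V_s = 240 × 1886/242 = 1870.4 V.
I_s = V_s/R = 1870.4/3680 = 0.50826 A.
P_out = V_s I_s = 1870.4 × 0.50826 = 950.66 W.
P_in = P_out/η = 950.66/0.848 = 1121.1 W.
I_p = P_in/V_p = 1121.1/240 = 4.67 A.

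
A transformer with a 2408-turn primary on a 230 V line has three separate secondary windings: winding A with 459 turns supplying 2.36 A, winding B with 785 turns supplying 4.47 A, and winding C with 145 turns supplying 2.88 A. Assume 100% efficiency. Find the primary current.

V_A = 230 × 459/2408 = 43.841 V; V_B = 230 × 785/2408 = 74.979 V; V_C = 230 × 145/2408 = 13.850 V.
P_out = V_A I_A + V_B I_B + V_C I_C = 43.841×2.36 + 74.979×4.47 + 13.850×2.88 = 103.47 + 335.16 + 39.887 = 478.51 W.
Ideal ⇒ P_in = P_out, so I_p = P_out/V_p = 478.51/230 = 2.08 A.

I_p ≈ 2.08 A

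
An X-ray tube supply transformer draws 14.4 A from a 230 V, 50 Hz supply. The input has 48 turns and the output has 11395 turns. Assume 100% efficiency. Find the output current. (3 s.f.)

I_out/I_in = N_in/N_out, so I_out = 14.4 × 48/11395 = 0.0607 A.

I_out ≈ 0.0607 A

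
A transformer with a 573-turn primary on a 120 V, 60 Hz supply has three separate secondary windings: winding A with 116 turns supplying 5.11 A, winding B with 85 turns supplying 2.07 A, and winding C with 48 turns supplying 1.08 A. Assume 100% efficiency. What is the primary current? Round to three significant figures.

V_A = 120 × 116/573 = 24.293 V; V_B = 120 × 85/573 = 17.801 V; V_C = 120 × 48/573 = 10.052 V.
P_out = V_A I_A + V_B I_B + V_C I_C = 24.293×5.11 + 17.801×2.07 + 10.052×1.08 = 124.14 + 36.848 + 10.857 = 171.84 W.
Ideal ⇒ P_in = P_out, so I_p = P_out/V_p = 171.84/120 = 1.43 A.

I_p ≈ 1.43 A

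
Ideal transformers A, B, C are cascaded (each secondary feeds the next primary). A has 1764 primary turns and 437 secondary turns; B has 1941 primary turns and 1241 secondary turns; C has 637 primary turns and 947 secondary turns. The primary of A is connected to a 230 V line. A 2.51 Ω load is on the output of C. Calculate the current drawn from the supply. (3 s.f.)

After A: V = 230.00 × 437/1764 = 56.978 V.
After B: V = 56.978 × 1241/1941 = 36.430 V.
After C: V = 36.430 × 947/637 = 54.159 V.
I_load = 54.159/2.51 = 21.577 A, so P_out = 54.159 × 21.577 = 1168.6 W.
All ideal ⇒ P_in = P_out, so I_supply = 1168.6/230 = 5.08 A.

I_supply ≈ 5.08 A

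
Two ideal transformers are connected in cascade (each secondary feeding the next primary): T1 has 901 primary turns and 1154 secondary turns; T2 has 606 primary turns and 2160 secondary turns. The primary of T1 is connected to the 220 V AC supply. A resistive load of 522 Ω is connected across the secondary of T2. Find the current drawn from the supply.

I_supply ≈ 8.78 A

Secondary of T1: V = 220.00 × 1154/901 = 281.78 V.
Secondary of T2: V = 281.78 × 2160/606 = 1004.3 V.
I_load = 1004.3/522 = 1.9240 A, so P_out = 1004.3 × 1.9240 = 1932.4 W.
All ideal ⇒ P_in = P_out, so I_supply = 1932.4/220 = 8.78 A.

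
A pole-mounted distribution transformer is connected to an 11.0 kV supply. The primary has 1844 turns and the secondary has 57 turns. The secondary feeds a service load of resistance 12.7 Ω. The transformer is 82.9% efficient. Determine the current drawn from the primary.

I_p ≈ 0.998 A

V_s = 11000 × 57/1844 = 340.02 V.
I_s = V_s/R = 340.02/12.7 = 26.773 A.
P_out = V_s I_s = 340.02 × 26.773 = 9103.5 W.
P_in = P_out/η = 9103.5/0.829 = 10981 W.
I_p = P_in/V_p = 10981/11000 = 0.998 A.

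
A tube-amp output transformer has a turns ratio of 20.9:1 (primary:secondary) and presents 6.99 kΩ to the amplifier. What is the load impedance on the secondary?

Z_s = Z_p/(N_p/N_s)² = 6990/20.9² = 16.0 Ω.

Z_s ≈ 16.0 Ω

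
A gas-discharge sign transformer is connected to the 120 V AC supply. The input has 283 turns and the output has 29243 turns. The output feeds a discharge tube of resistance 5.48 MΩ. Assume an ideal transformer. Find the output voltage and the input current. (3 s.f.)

V_out ≈ 12400 V, I_in ≈ 0.234 A

V_out = V_in × N_out/N_in = 120 × 29243/283 = 12400 V.
I_out = V_out/R = 12400/(5.48×10^6) = 0.0022627 A.
I_in = I_out × N_out/N_in = 0.0022627 × 29243/283 = 0.234 A.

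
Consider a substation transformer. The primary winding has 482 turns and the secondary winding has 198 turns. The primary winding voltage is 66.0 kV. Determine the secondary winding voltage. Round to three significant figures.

V_s ≈ 27100 V

V_s/V_p = N_s/N_p, so V_s = 66000 × 198/482 = 27100 V.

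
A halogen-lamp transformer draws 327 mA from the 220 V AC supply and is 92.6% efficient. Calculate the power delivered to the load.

P_out ≈ 66.6 W

P_in = V_in I_in = 220 × 0.327 = 71.940 W.
P_out = η P_in = 0.926 × 71.940 = 66.6 W.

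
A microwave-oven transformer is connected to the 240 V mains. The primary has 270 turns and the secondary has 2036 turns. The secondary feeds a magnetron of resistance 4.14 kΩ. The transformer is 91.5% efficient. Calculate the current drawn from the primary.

I_p ≈ 3.60 A

V_s = 240 × 2036/270 = 1809.8 V.
I_s = V_s/R = 1809.8/4140 = 0.43714 A.
P_out = V_s I_s = 1809.8 × 0.43714 = 791.13 W.
P_in = P_out/η = 791.13/0.915 = 864.63 W.
I_p = P_in/V_p = 864.63/240 = 3.60 A.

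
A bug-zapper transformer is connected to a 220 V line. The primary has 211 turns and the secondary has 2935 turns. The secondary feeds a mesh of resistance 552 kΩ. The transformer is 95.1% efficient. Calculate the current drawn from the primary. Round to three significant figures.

V_s = 220 × 2935/211 = 3060.2 V.
I_s = V_s/R = 3060.2/552000 = 0.0055438 A.
P_out = V_s I_s = 3060.2 × 0.0055438 = 16.965 W.
P_in = P_out/η = 16.965/0.951 = 17.839 W.
I_p = P_in/V_p = 17.839/220 = 0.0811 A.

I_p ≈ 0.0811 A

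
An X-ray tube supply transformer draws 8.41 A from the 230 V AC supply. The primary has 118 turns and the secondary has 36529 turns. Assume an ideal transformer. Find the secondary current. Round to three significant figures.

I_s ≈ 0.0272 A

I_s/I_p = N_p/N_s, so I_s = 8.41 × 118/36529 = 0.0272 A.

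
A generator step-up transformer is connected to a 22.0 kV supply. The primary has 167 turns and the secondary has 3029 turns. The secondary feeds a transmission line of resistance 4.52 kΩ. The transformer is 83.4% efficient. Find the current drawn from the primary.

V_s = 22000 × 3029/167 = 399030 V.
I_s = V_s/R = 399030/4520 = 88.281 A.
P_out = V_s I_s = 399030 × 88.281 = 3.5227×10^7 W.
P_in = P_out/η = 3.5227×10^7/0.834 = 4.2238×10^7 W.
I_p = P_in/V_p = 4.2238×10^7/22000 = 1920 A.

I_p ≈ 1920 A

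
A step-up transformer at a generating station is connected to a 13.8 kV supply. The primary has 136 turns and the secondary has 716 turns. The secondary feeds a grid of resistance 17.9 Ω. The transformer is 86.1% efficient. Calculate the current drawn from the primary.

V_s = 13800 × 716/136 = 72653 V.
I_s = V_s/R = 72653/17.9 = 4058.8 A.
P_out = V_s I_s = 72653 × 4058.8 = 2.9489×10^8 W.
P_in = P_out/η = 2.9489×10^8/0.861 = 3.4249×10^8 W.
I_p = P_in/V_p = 3.4249×10^8/13800 = 24800 A.

I_p ≈ 24800 A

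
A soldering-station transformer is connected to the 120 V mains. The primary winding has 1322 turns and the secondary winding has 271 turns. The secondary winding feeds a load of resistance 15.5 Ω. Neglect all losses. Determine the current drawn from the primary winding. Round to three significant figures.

I_p ≈ 0.325 A

V_s = V_p × N_s/N_p = 120 × 271/1322 = 24.599 V.
I_s = V_s/R = 24.599/15.5 = 1.5870 A.
For an ideal transformer I_p N_p = I_s N_s, so I_p = 1.5870 × 271/1322 = 0.325 A.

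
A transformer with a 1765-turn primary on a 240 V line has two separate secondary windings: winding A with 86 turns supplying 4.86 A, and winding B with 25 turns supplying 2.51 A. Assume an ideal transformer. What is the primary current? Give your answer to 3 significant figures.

V_A = 240 × 86/1765 = 11.694 V; V_B = 240 × 25/1765 = 3.3994 V.
P_out = V_A I_A + V_B I_B = 11.694×4.86 + 3.3994×2.51 = 56.833 + 8.5326 = 65.366 W.
Ideal ⇒ P_in = P_out, so I_p = P_out/V_p = 65.366/240 = 0.272 A.

I_p ≈ 0.272 A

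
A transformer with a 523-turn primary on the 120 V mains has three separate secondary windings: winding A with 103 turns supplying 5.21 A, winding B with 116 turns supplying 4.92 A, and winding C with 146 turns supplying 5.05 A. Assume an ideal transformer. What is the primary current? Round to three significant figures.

I_p ≈ 3.53 A

V_A = 120 × 103/523 = 23.633 V; V_B = 120 × 116/523 = 26.616 V; V_C = 120 × 146/523 = 33.499 V.
P_out = V_A I_A + V_B I_B + V_C I_C = 23.633×5.21 + 26.616×4.92 + 33.499×5.05 = 123.13 + 130.95 + 169.17 = 423.25 W.
Ideal ⇒ P_in = P_out, so I_p = P_out/V_p = 423.25/120 = 3.53 A.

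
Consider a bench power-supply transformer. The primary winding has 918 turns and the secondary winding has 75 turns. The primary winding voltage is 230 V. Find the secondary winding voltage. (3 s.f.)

V_s/V_p = N_s/N_p, so V_s = 230 × 75/918 = 18.8 V.

V_s ≈ 18.8 V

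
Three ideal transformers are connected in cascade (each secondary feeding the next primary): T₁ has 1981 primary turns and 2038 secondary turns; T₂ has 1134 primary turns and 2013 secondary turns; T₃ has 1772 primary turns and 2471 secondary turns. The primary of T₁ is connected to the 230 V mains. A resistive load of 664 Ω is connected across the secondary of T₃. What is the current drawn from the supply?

Secondary of T₁: V = 230.00 × 2038/1981 = 236.62 V.
Secondary of T₂: V = 236.62 × 2013/1134 = 420.03 V.
Secondary of T₃: V = 420.03 × 2471/1772 = 585.72 V.
I_load = 585.72/664 = 0.88210 A, so P_out = 585.72 × 0.88210 = 516.66 W.
All ideal ⇒ P_in = P_out, so I_supply = 516.66/230 = 2.25 A.

I_supply ≈ 2.25 A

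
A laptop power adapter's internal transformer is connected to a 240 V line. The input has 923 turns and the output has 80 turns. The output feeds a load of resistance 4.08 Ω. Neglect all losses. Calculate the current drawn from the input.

V_out = V_in × N_out/N_in = 240 × 80/923 = 20.802 V.
I_out = V_out/R = 20.802/4.08 = 5.0985 A.
For an ideal transformer I_in N_in = I_out N_out, so I_in = 5.0985 × 80/923 = 0.442 A.

I_in ≈ 0.442 A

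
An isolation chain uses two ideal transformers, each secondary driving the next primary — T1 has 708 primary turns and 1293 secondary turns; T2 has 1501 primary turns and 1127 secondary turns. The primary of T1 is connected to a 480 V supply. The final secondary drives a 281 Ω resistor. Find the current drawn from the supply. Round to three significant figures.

I_supply ≈ 3.21 A

Secondary of T1: V = 480.00 × 1293/708 = 876.61 V.
Secondary of T2: V = 876.61 × 1127/1501 = 658.19 V.
I_load = 658.19/281 = 2.3423 A, so P_out = 658.19 × 2.3423 = 1541.7 W.
All ideal ⇒ P_in = P_out, so I_supply = 1541.7/480 = 3.21 A.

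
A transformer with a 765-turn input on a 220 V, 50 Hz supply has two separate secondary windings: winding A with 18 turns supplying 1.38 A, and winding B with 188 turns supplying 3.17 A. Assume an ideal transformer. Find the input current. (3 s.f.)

V_A = 220 × 18/765 = 5.1765 V; V_B = 220 × 188/765 = 54.065 V.
P_out = V_A I_A + V_B I_B = 5.1765×1.38 + 54.065×3.17 = 7.1435 + 171.39 = 178.53 W.
Ideal ⇒ P_in = P_out, so I_in = P_out/V_in = 178.53/220 = 0.812 A.

I_in ≈ 0.812 A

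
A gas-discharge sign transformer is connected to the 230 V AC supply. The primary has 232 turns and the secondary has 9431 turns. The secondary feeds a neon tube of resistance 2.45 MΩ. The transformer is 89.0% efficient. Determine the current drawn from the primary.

I_p ≈ 0.174 A

V_s = 230 × 9431/232 = 9349.7 V.
I_s = V_s/R = 9349.7/(2.45×10^6) = 0.0038162 A.
P_out = V_s I_s = 9349.7 × 0.0038162 = 35.680 W.
P_in = P_out/η = 35.680/0.890 = 40.090 W.
I_p = P_in/V_p = 40.090/230 = 0.174 A.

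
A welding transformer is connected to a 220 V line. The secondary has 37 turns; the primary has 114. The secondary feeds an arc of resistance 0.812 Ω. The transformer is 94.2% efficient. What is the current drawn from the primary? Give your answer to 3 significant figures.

V_s = 220 × 37/114 = 71.404 V.
I_s = V_s/R = 71.404/0.812 = 87.935 A.
P_out = V_s I_s = 71.404 × 87.935 = 6278.9 W.
P_in = P_out/η = 6278.9/0.942 = 6665.5 W.
I_p = P_in/V_p = 6665.5/220 = 30.3 A.

I_p ≈ 30.3 A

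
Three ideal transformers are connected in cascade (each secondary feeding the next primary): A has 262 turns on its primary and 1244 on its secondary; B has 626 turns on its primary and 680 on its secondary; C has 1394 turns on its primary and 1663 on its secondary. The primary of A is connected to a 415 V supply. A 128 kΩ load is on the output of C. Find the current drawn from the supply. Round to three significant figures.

I_supply ≈ 0.123 A

Secondary of A: V = 415.00 × 1244/262 = 1970.5 V.
Secondary of B: V = 1970.5 × 680/626 = 2140.4 V.
Secondary of C: V = 2140.4 × 1663/1394 = 2553.5 V.
I_load = 2553.5/128000 = 0.019949 A, so P_out = 2553.5 × 0.019949 = 50.939 W.
All ideal ⇒ P_in = P_out, so I_supply = 50.939/415 = 0.123 A.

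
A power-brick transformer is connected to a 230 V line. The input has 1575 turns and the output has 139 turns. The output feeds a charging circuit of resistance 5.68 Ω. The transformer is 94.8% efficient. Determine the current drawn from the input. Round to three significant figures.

V_out = 230 × 139/1575 = 20.298 V.
I_out = V_out/R = 20.298/5.68 = 3.5737 A.
P_out = V_out I_out = 20.298 × 3.5737 = 72.540 W.
P_in = P_out/η = 72.540/0.948 = 76.519 W.
I_in = P_in/V_in = 76.519/230 = 0.333 A.

I_in ≈ 0.333 A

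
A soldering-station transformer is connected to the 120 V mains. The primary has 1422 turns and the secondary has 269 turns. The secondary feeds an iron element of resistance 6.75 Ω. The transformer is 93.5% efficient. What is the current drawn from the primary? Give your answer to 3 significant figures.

V_s = 120 × 269/1422 = 22.700 V.
I_s = V_s/R = 22.700/6.75 = 3.3630 A.
P_out = V_s I_s = 22.700 × 3.3630 = 76.342 W.
P_in = P_out/η = 76.342/0.935 = 81.649 W.
I_p = P_in/V_p = 81.649/120 = 0.680 A.

I_p ≈ 0.680 A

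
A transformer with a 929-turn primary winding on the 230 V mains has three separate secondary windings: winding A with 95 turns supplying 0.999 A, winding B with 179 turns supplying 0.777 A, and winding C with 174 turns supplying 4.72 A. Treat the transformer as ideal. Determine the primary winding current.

V_A = 230 × 95/929 = 23.520 V; V_B = 230 × 179/929 = 44.316 V; V_C = 230 × 174/929 = 43.079 V.
P_out = V_A I_A + V_B I_B + V_C I_C = 23.520×0.999 + 44.316×0.777 + 43.079×4.72 = 23.496 + 34.434 + 203.33 = 261.26 W.
Ideal ⇒ P_in = P_out, so I_p = P_out/V_p = 261.26/230 = 1.14 A.

I_p ≈ 1.14 A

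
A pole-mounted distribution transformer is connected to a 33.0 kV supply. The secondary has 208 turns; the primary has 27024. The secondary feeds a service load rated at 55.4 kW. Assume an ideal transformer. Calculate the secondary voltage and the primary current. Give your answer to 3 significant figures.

V_s = V_p × N_s/N_p = 33000 × 208/27024 = 254.00 V.
I_s = P/V_s = 55400/254.00 = 218.11 A.
I_p = I_s × N_s/N_p = 218.11 × 208/27024 = 1.68 A.

V_s ≈ 254 V, I_p ≈ 1.68 A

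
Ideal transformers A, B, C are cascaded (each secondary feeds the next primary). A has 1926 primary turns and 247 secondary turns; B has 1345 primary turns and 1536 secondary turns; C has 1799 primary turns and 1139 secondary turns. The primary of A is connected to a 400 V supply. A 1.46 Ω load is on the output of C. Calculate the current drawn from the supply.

I_supply ≈ 2.36 A

Secondary of A: V = 400.00 × 247/1926 = 51.298 V.
Secondary of B: V = 51.298 × 1536/1345 = 58.583 V.
Secondary of C: V = 58.583 × 1139/1799 = 37.090 V.
I_load = 37.090/1.46 = 25.404 A, so P_out = 37.090 × 25.404 = 942.26 W.
All ideal ⇒ P_in = P_out, so I_supply = 942.26/400 = 2.36 A.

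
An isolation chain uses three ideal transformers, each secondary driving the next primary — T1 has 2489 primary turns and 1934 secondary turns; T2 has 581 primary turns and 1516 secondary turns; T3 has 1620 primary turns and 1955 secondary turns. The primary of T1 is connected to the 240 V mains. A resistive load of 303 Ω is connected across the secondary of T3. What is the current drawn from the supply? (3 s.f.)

I_supply ≈ 4.74 A

After T1: V = 240.00 × 1934/2489 = 186.48 V.
After T2: V = 186.48 × 1516/581 = 486.59 V.
After T3: V = 486.59 × 1955/1620 = 587.22 V.
I_load = 587.22/303 = 1.9380 A, so P_out = 587.22 × 1.9380 = 1138.0 W.
All ideal ⇒ P_in = P_out, so I_supply = 1138.0/240 = 4.74 A.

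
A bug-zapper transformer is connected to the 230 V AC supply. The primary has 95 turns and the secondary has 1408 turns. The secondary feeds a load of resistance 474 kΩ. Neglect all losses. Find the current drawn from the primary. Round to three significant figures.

I_p ≈ 0.107 A

V_s = V_p × N_s/N_p = 230 × 1408/95 = 3408.8 V.
I_s = V_s/R = 3408.8/474000 = 0.0071917 A.
For an ideal transformer I_p N_p = I_s N_s, so I_p = 0.0071917 × 1408/95 = 0.107 A.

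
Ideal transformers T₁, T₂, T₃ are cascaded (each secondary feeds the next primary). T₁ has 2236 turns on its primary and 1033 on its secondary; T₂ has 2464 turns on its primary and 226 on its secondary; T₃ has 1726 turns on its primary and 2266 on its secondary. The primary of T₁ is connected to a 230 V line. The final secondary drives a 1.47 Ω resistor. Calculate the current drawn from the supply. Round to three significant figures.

I_supply ≈ 0.484 A

Secondary of T₁: V = 230.00 × 1033/2236 = 106.26 V.
Secondary of T₂: V = 106.26 × 226/2464 = 9.7459 V.
Secondary of T₃: V = 9.7459 × 2266/1726 = 12.795 V.
I_load = 12.795/1.47 = 8.7041 A, so P_out = 12.795 × 8.7041 = 111.37 W.
All ideal ⇒ P_in = P_out, so I_supply = 111.37/230 = 0.484 A.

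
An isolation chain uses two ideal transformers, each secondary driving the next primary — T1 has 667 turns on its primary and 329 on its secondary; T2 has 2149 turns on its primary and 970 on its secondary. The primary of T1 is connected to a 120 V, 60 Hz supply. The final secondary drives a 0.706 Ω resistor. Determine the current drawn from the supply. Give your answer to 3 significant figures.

I_supply ≈ 8.43 A

Secondary of T1: V = 120.00 × 329/667 = 59.190 V.
Secondary of T2: V = 59.190 × 970/2149 = 26.717 V.
I_load = 26.717/0.706 = 37.843 A, so P_out = 26.717 × 37.843 = 1011.0 W.
All ideal ⇒ P_in = P_out, so I_supply = 1011.0/120 = 8.43 A.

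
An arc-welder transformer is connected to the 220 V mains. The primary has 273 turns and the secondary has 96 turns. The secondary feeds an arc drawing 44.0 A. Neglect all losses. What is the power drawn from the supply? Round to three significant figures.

P ≈ 3400 W

I_p = I_s × N_s/N_p = 44.0 × 96/273 = 15.473 A.
P = V_p I_p = 220 × 15.473 = 3400 W.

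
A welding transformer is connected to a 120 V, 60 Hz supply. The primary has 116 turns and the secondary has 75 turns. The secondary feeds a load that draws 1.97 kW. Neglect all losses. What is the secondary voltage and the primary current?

V_s = V_p × N_s/N_p = 120 × 75/116 = 77.586 V.
I_s = P/V_s = 1970/77.586 = 25.391 A.
I_p = I_s × N_s/N_p = 25.391 × 75/116 = 16.4 A.

V_s ≈ 77.6 V, I_p ≈ 16.4 A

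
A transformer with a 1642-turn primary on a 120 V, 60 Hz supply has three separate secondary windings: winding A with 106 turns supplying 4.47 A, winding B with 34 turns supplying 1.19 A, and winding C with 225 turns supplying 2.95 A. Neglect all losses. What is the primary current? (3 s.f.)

I_p ≈ 0.717 A

V_A = 120 × 106/1642 = 7.7467 V; V_B = 120 × 34/1642 = 2.4848 V; V_C = 120 × 225/1642 = 16.443 V.
P_out = V_A I_A + V_B I_B + V_C I_C = 7.7467×4.47 + 2.4848×1.19 + 16.443×2.95 = 34.628 + 2.9569 + 48.508 = 86.092 W.
Ideal ⇒ P_in = P_out, so I_p = P_out/V_p = 86.092/120 = 0.717 A.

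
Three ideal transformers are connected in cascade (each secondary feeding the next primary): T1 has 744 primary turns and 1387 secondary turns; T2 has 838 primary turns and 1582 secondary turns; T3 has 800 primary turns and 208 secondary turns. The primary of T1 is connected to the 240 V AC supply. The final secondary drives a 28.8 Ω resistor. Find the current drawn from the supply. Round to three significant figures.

I_supply ≈ 6.98 A

Secondary of T1: V = 240.00 × 1387/744 = 447.42 V.
Secondary of T2: V = 447.42 × 1582/838 = 844.65 V.
Secondary of T3: V = 844.65 × 208/800 = 219.61 V.
I_load = 219.61/28.8 = 7.6253 A, so P_out = 219.61 × 7.6253 = 1674.6 W.
All ideal ⇒ P_in = P_out, so I_supply = 1674.6/240 = 6.98 A.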